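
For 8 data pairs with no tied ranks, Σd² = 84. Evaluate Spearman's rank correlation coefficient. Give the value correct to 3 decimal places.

0.000

ρ = 1 − 6Σd² / [n(n²−1)] = 1 − 6×84 / (8×63)
  = 1 − 504/504 = 1 − 1.0000 ≈ 0.000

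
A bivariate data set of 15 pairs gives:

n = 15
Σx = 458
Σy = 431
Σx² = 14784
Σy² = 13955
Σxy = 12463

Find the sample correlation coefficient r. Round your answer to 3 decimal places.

-0.622

r = (nΣxy − ΣxΣy) / √[(nΣx² − (Σx)²)(nΣy² − (Σy)²)]
Numerator: 15×12463 − 458×431 = -10453
Denominator: √[(221760 − 209764)(209325 − 185761)] = √[11996 × 23564] = 16812.9041
r = -10453 / 16812.9041 ≈ -0.622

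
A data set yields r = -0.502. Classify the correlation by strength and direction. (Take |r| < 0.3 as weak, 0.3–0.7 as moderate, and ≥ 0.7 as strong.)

r = -0.502 < 0 so the relationship is negative.
|r| = 0.502, which falls in the moderate range.

moderate negative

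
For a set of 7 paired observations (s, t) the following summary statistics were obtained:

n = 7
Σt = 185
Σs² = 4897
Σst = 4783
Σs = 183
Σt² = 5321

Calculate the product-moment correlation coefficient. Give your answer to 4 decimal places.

r = (nΣst − ΣsΣt) / √[(nΣs² − (Σs)²)(nΣt² − (Σt)²)]
Numerator: 7×4783 − 183×185 = -374
Denominator: √[(34279 − 33489)(37247 − 34225)] = √[790 × 3022] = 1545.1149
r = -374 / 1545.1149 ≈ -0.2421

-0.2421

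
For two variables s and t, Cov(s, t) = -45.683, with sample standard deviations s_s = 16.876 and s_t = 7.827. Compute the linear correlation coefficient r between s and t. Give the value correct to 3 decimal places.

r = Cov(s,t) / (s_s · s_t) = -45.683 / (16.876 × 7.827)
  = -45.683 / 132.0885 ≈ -0.346

-0.346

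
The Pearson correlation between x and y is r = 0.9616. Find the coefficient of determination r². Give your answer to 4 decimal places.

r² = (0.9616)² = 0.9247

0.9247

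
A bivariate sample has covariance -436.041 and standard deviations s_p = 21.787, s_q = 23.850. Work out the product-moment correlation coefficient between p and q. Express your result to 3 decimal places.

r = Cov(p,q) / (s_p · s_q) = -436.041 / (21.787 × 23.850)
  = -436.041 / 519.6200 ≈ -0.839

-0.839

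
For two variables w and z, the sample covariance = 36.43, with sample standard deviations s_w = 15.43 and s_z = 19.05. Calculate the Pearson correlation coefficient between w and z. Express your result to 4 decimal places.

0.1239

r = Cov(w,z) / (s_w · s_z) = 36.43 / (15.43 × 19.05)
  = 36.43 / 293.9415 ≈ 0.1239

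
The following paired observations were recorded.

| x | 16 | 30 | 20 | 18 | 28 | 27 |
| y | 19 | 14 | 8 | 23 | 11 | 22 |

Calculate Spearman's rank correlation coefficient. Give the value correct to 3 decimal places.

Rank x: 1, 6, 3, 2, 5, 4
Rank y: 4, 3, 1, 6, 2, 5
d = rank(x) − rank(y): -3, 3, 2, -4, 3, -1; Σd² = 48
ρ = 1 − 6Σd² / [n(n²−1)] = 1 − 6×48 / (6×35) = 1 − 288/210 ≈ -0.371

-0.371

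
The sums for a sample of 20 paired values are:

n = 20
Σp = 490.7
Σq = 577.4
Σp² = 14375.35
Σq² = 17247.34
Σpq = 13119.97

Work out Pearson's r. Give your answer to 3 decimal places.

-0.901

r = (nΣpq − ΣpΣq) / √[(nΣp² − (Σp)²)(nΣq² − (Σq)²)]
Numerator: 20×13119.97 − 490.7×577.4 = -20930.78
Denominator: √[(287507 − 240786.49)(344946.8 − 333390.76)] = √[46720.51 × 11556.04] = 23235.8362
r = -20930.78 / 23235.8362 ≈ -0.901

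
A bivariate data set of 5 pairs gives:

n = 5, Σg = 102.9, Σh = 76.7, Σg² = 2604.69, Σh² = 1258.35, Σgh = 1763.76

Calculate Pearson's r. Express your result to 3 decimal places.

0.928

r = (nΣgh − ΣgΣh) / √[(nΣg² − (Σg)²)(nΣh² − (Σh)²)]
Numerator: 5×1763.76 − 102.9×76.7 = 926.37
Denominator: √[(13023.45 − 10588.41)(6291.75 − 5882.89)] = √[2435.04 × 408.86] = 997.7928
r = 926.37 / 997.7928 ≈ 0.928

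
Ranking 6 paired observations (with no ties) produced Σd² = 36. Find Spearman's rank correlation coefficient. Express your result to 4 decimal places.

-0.0286

ρ = 1 − 6Σd² / [n(n²−1)] = 1 − 6×36 / (6×35)
  = 1 − 216/210 = 1 − 1.02857 ≈ -0.0286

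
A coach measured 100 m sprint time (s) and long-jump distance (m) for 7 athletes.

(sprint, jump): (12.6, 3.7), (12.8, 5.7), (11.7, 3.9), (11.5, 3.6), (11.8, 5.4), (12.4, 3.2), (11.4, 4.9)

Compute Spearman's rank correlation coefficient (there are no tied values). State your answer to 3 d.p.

Rank sprint: 6, 7, 3, 2, 4, 5, 1
Rank jump: 3, 7, 4, 2, 6, 1, 5
d = rank(sprint) − rank(jump): 3, 0, -1, 0, -2, 4, -4; Σd² = 46
ρ = 1 − 6Σd² / [n(n²−1)] = 1 − 6×46 / (7×48) = 1 − 276/336 ≈ 0.179

0.179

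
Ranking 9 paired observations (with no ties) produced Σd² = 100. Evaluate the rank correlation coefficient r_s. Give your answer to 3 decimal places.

0.167

ρ = 1 − 6Σd² / [n(n²−1)] = 1 − 6×100 / (9×80)
  = 1 − 600/720 = 1 − 0.8333 ≈ 0.167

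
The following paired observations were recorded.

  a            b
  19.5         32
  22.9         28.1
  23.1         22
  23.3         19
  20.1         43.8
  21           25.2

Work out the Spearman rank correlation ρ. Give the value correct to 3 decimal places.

Rank a: 1, 4, 5, 6, 2, 3
Rank b: 5, 4, 2, 1, 6, 3
d = rank(a) − rank(b): -4, 0, 3, 5, -4, 0; Σd² = 66
ρ = 1 − 6Σd² / [n(n²−1)] = 1 − 6×66 / (6×35) = 1 − 396/210 ≈ -0.886

-0.886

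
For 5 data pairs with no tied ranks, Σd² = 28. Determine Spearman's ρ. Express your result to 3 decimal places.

ρ = 1 − 6Σd² / [n(n²−1)] = 1 − 6×28 / (5×24)
  = 1 − 168/120 = 1 − 1.4000 ≈ -0.400

-0.400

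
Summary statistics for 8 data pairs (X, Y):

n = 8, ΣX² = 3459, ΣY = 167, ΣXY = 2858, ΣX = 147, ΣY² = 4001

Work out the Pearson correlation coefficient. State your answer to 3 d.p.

r = (nΣXY − ΣXΣY) / √[(nΣX² − (ΣX)²)(nΣY² − (ΣY)²)]
Numerator: 8×2858 − 147×167 = -1685
Denominator: √[(27672 − 21609)(32008 − 27889)] = √[6063 × 4119] = 4997.3490
r = -1685 / 4997.3490 ≈ -0.337

-0.337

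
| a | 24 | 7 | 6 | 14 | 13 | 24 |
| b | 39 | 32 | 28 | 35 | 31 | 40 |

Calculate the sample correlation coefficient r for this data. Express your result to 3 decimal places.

n = 6, Σa = 88, Σb = 205, Σa² = 1602, Σb² = 7115, Σab = 3181
nΣab − ΣaΣb = 19086 − 18040 = 1046
nΣa² − (Σa)² = 9612 − 7744 = 1868; nΣb² − (Σb)² = 42690 − 42025 = 665
r = 1046 / √(1868 × 665) = 1046 / 1114.5492 ≈ 0.938

0.938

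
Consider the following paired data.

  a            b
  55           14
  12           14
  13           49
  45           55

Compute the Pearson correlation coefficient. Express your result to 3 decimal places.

-0.051

n = 4, Σa = 125, Σb = 132, Σa² = 5363, Σb² = 5818, Σab = 4050
nΣab − ΣaΣb = 16200 − 16500 = -300
nΣa² − (Σa)² = 21452 − 15625 = 5827; nΣb² − (Σb)² = 23272 − 17424 = 5848
r = -300 / √(5827 × 5848) = -300 / 5837.4906 ≈ -0.051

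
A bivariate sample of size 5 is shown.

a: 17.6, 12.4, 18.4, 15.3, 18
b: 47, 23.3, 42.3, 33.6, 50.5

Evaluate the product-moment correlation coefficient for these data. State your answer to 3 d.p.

0.939

n = 5, Σa = 81.7, Σb = 196.7, Σa² = 1360.17, Σb² = 8220.39, Σab = 3317.52
nΣab − ΣaΣb = 16587.6 − 16070.39 = 517.21
nΣa² − (Σa)² = 6800.85 − 6674.89 = 125.96; nΣb² − (Σb)² = 41101.95 − 38690.89 = 2411.06
r = 517.21 / √(125.96 × 2411.06) = 517.21 / 551.0872 ≈ 0.939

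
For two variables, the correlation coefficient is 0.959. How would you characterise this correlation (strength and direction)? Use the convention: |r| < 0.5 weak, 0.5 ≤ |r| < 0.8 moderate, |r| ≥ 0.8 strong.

r = 0.959 > 0 so the relationship is positive.
|r| = 0.959, which falls in the strong range.

strong positive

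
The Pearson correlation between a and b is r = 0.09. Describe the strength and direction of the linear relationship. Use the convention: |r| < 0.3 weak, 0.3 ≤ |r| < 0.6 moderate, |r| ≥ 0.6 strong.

r = 0.09 > 0 so the relationship is positive.
|r| = 0.09, which falls in the weak range.

weak positive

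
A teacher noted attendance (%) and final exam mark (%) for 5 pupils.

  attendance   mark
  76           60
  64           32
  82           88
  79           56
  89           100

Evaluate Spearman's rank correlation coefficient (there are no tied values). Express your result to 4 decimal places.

0.9000

Rank attendance: 2, 1, 4, 3, 5
Rank mark: 3, 1, 4, 2, 5
d = rank(attendance) − rank(mark): -1, 0, 0, 1, 0; Σd² = 2
ρ = 1 − 6Σd² / [n(n²−1)] = 1 − 6×2 / (5×24) = 1 − 12/120 ≈ 0.9000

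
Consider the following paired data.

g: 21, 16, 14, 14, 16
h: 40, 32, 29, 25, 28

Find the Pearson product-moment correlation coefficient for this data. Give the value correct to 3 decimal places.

n = 5, Σg = 81, Σh = 154, Σg² = 1345, Σh² = 4874, Σgh = 2556
nΣgh − ΣgΣh = 12780 − 12474 = 306
nΣg² − (Σg)² = 6725 − 6561 = 164; nΣh² − (Σh)² = 24370 − 23716 = 654
r = 306 / √(164 × 654) = 306 / 327.4996 ≈ 0.934

0.934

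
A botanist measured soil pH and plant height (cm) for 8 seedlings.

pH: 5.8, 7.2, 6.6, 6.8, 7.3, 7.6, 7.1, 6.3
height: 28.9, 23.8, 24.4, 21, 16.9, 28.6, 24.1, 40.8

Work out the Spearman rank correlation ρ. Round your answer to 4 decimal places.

Rank pH: 1, 6, 3, 4, 7, 8, 5, 2
Rank height: 7, 3, 5, 2, 1, 6, 4, 8
d = rank(pH) − rank(height): -6, 3, -2, 2, 6, 2, 1, -6; Σd² = 130
ρ = 1 − 6Σd² / [n(n²−1)] = 1 − 6×130 / (8×63) = 1 − 780/504 ≈ -0.5476

-0.5476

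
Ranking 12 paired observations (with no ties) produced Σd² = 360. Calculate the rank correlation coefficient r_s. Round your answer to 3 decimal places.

-0.259

ρ = 1 − 6Σd² / [n(n²−1)] = 1 − 6×360 / (12×143)
  = 1 − 2160/1716 = 1 − 1.2587 ≈ -0.259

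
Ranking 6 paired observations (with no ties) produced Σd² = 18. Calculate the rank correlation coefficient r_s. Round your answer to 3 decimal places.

ρ = 1 − 6Σd² / [n(n²−1)] = 1 − 6×18 / (6×35)
  = 1 − 108/210 = 1 − 0.5143 ≈ 0.486

0.486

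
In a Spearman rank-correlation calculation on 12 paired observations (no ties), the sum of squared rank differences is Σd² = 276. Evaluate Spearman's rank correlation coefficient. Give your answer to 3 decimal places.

ρ = 1 − 6Σd² / [n(n²−1)] = 1 − 6×276 / (12×143)
  = 1 − 1656/1716 = 1 − 0.9650 ≈ 0.035

0.035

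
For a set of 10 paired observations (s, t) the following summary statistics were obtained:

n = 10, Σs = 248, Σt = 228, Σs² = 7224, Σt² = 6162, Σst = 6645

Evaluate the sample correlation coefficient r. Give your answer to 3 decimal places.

r = (nΣst − ΣsΣt) / √[(nΣs² − (Σs)²)(nΣt² − (Σt)²)]
Numerator: 10×6645 − 248×228 = 9906
Denominator: √[(72240 − 61504)(61620 − 51984)] = √[10736 × 9636] = 10171.1403
r = 9906 / 10171.1403 ≈ 0.974

0.974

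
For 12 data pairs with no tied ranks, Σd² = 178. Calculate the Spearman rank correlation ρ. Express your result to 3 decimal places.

ρ = 1 − 6Σd² / [n(n²−1)] = 1 − 6×178 / (12×143)
  = 1 − 1068/1716 = 1 − 0.6224 ≈ 0.378

0.378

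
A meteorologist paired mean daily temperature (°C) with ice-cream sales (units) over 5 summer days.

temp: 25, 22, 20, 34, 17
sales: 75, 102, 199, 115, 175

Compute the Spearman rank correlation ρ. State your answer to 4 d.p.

Rank temp: 4, 3, 2, 5, 1
Rank sales: 1, 2, 5, 3, 4
d = rank(temp) − rank(sales): 3, 1, -3, 2, -3; Σd² = 32
ρ = 1 − 6Σd² / [n(n²−1)] = 1 − 6×32 / (5×24) = 1 − 192/120 ≈ -0.6000

-0.6000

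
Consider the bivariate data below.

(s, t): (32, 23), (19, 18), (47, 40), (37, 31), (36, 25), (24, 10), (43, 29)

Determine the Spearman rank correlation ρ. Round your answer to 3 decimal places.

Rank s: 3, 1, 7, 5, 4, 2, 6
Rank t: 3, 2, 7, 6, 4, 1, 5
d = rank(s) − rank(t): 0, -1, 0, -1, 0, 1, 1; Σd² = 4
ρ = 1 − 6Σd² / [n(n²−1)] = 1 − 6×4 / (7×48) = 1 − 24/336 ≈ 0.929

0.929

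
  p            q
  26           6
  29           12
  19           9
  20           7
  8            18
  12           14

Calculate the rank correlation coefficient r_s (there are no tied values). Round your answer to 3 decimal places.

Rank p: 5, 6, 3, 4, 1, 2
Rank q: 1, 4, 3, 2, 6, 5
d = rank(p) − rank(q): 4, 2, 0, 2, -5, -3; Σd² = 58
ρ = 1 − 6Σd² / [n(n²−1)] = 1 − 6×58 / (6×35) = 1 − 348/210 ≈ -0.657

-0.657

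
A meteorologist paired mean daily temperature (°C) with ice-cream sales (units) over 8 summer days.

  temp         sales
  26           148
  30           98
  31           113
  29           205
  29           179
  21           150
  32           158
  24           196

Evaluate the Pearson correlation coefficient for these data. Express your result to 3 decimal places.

-0.270

n = 8, Σx = 222, Σy = 1247, Σx² = 6260, Σy² = 204223, Σxy = 34337
nΣxy − ΣxΣy = 274696 − 276834 = -2138
nΣx² − (Σx)² = 50080 − 49284 = 796; nΣy² − (Σy)² = 1633784 − 1555009 = 78775
r = -2138 / √(796 × 78775) = -2138 / 7918.6426 ≈ -0.270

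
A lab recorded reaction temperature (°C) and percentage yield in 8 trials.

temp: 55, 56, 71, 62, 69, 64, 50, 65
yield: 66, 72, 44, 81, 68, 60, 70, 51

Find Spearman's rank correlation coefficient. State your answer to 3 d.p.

-0.595

Rank temp: 2, 3, 8, 4, 7, 5, 1, 6
Rank yield: 4, 7, 1, 8, 5, 3, 6, 2
d = rank(temp) − rank(yield): -2, -4, 7, -4, 2, 2, -5, 4; Σd² = 134
ρ = 1 − 6Σd² / [n(n²−1)] = 1 − 6×134 / (8×63) = 1 − 804/504 ≈ -0.595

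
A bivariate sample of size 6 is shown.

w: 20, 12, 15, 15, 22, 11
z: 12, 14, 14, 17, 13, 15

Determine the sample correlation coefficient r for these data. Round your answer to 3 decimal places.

-0.582

n = 6, Σw = 95, Σz = 85, Σw² = 1599, Σz² = 1219, Σwz = 1324
nΣwz − ΣwΣz = 7944 − 8075 = -131
nΣw² − (Σw)² = 9594 − 9025 = 569; nΣz² − (Σz)² = 7314 − 7225 = 89
r = -131 / √(569 × 89) = -131 / 225.0356 ≈ -0.582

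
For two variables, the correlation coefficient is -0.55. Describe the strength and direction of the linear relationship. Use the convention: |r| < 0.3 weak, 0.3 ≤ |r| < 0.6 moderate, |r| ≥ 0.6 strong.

r = -0.55 < 0 so the relationship is negative.
|r| = 0.55, which falls in the moderate range.

moderate negative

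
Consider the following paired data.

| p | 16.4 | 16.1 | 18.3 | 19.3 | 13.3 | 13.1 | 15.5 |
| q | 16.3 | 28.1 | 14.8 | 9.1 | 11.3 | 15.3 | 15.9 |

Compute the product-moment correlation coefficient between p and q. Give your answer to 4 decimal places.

n = 7, Σp = 112, Σq = 110.8, Σp² = 1824.3, Σq² = 1971.74, Σpq = 1763.37
nΣpq − ΣpΣq = 12343.59 − 12409.6 = -66.01
nΣp² − (Σp)² = 12770.1 − 12544 = 226.1; nΣq² − (Σq)² = 13802.18 − 12276.64 = 1525.54
r = -66.01 / √(226.1 × 1525.54) = -66.01 / 587.3028 ≈ -0.1124

-0.1124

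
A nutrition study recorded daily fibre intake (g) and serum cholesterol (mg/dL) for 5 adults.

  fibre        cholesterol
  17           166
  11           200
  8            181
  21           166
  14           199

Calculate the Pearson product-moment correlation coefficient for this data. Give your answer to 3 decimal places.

n = 5, Σx = 71, Σy = 912, Σx² = 1111, Σy² = 167474, Σxy = 12742
nΣxy − ΣxΣy = 63710 − 64752 = -1042
nΣx² − (Σx)² = 5555 − 5041 = 514; nΣy² − (Σy)² = 837370 − 831744 = 5626
r = -1042 / √(514 × 5626) = -1042 / 1700.5187 ≈ -0.613

-0.613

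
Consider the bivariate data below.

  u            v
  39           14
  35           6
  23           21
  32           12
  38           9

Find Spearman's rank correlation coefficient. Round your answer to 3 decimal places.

Rank u: 5, 3, 1, 2, 4
Rank v: 4, 1, 5, 3, 2
d = rank(u) − rank(v): 1, 2, -4, -1, 2; Σd² = 26
ρ = 1 − 6Σd² / [n(n²−1)] = 1 − 6×26 / (5×24) = 1 − 156/120 ≈ -0.300

-0.300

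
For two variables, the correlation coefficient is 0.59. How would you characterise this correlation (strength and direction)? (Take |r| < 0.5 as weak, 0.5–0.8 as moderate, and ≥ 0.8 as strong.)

moderate positive

r = 0.59 > 0 so the relationship is positive.
|r| = 0.59, which falls in the moderate range.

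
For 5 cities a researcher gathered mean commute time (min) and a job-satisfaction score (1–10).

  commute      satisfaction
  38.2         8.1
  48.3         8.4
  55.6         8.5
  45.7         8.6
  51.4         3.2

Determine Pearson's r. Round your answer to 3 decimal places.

-0.251

n = 5, Σx = 239.2, Σy = 36.8, Σx² = 11613.94, Σy² = 292.62, Σxy = 1745.24
nΣxy − ΣxΣy = 8726.2 − 8802.56 = -76.36
nΣx² − (Σx)² = 58069.7 − 57216.64 = 853.06; nΣy² − (Σy)² = 1463.1 − 1354.24 = 108.86
r = -76.36 / √(853.06 × 108.86) = -76.36 / 304.7361 ≈ -0.251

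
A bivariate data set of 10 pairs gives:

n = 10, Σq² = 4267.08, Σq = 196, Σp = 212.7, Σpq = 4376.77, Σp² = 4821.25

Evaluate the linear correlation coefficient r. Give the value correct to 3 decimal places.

0.585

r = (nΣpq − ΣpΣq) / √[(nΣp² − (Σp)²)(nΣq² − (Σq)²)]
Numerator: 10×4376.77 − 212.7×196 = 2078.5
Denominator: √[(48212.5 − 45241.29)(42670.8 − 38416)] = √[2971.21 × 4254.8] = 3555.5456
r = 2078.5 / 3555.5456 ≈ 0.585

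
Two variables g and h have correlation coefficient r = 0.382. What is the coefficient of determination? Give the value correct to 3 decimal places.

r² = (0.382)² = 0.146

0.146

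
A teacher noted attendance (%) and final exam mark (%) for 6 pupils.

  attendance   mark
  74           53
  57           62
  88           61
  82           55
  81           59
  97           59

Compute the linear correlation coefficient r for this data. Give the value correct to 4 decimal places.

n = 6, Σx = 479, Σy = 349, Σx² = 39163, Σy² = 20361, Σxy = 27836
nΣxy − ΣxΣy = 167016 − 167171 = -155
nΣx² − (Σx)² = 234978 − 229441 = 5537; nΣy² − (Σy)² = 122166 − 121801 = 365
r = -155 / √(5537 × 365) = -155 / 1421.6206 ≈ -0.1090

-0.1090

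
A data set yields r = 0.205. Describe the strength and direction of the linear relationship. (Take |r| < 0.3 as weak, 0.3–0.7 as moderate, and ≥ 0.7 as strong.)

weak positive

r = 0.205 > 0 so the relationship is positive.
|r| = 0.205, which falls in the weak range.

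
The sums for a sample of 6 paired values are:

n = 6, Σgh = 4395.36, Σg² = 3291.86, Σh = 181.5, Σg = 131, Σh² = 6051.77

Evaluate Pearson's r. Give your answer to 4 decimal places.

r = (nΣgh − ΣgΣh) / √[(nΣg² − (Σg)²)(nΣh² − (Σh)²)]
Numerator: 6×4395.36 − 131×181.5 = 2595.66
Denominator: √[(19751.16 − 17161)(36310.62 − 32942.25)] = √[2590.16 × 3368.37] = 2953.7463
r = 2595.66 / 2953.7463 ≈ 0.8788

0.8788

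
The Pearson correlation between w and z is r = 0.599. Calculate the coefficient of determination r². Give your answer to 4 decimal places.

0.3588

r² = (0.599)² = 0.3588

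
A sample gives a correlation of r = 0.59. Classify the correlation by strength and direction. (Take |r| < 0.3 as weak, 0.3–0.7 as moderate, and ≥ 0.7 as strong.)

r = 0.59 > 0 so the relationship is positive.
|r| = 0.59, which falls in the moderate range.

moderate positive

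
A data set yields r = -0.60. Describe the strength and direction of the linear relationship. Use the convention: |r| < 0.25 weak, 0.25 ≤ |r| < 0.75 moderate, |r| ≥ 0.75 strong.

r = -0.60 < 0 so the relationship is negative.
|r| = 0.60, which falls in the moderate range.

moderate negative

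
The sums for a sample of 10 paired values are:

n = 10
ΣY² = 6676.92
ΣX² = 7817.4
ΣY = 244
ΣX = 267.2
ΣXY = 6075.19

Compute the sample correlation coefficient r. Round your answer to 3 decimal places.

-0.635

r = (nΣXY − ΣXΣY) / √[(nΣX² − (ΣX)²)(nΣY² − (ΣY)²)]
Numerator: 10×6075.19 − 267.2×244 = -4444.9
Denominator: √[(78174 − 71395.84)(66769.2 − 59536)] = √[6778.16 × 7233.2] = 7001.9845
r = -4444.9 / 7001.9845 ≈ -0.635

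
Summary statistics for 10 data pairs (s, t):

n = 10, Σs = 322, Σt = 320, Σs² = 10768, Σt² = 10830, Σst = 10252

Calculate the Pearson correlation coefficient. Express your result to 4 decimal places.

-0.1071

r = (nΣst − ΣsΣt) / √[(nΣs² − (Σs)²)(nΣt² − (Σt)²)]
Numerator: 10×10252 − 322×320 = -520
Denominator: √[(107680 − 103684)(108300 − 102400)] = √[3996 × 5900] = 4855.5535
r = -520 / 4855.5535 ≈ -0.1071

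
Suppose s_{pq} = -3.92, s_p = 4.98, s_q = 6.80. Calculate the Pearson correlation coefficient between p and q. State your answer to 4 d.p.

r = Cov(p,q) / (s_p · s_q) = -3.92 / (4.98 × 6.80)
  = -3.92 / 33.8640 ≈ -0.1158

-0.1158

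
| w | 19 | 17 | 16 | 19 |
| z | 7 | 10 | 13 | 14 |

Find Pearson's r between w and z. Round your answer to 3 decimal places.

n = 4, Σw = 71, Σz = 44, Σw² = 1267, Σz² = 514, Σwz = 777
nΣwz − ΣwΣz = 3108 − 3124 = -16
nΣw² − (Σw)² = 5068 − 5041 = 27; nΣz² − (Σz)² = 2056 − 1936 = 120
r = -16 / √(27 × 120) = -16 / 56.9210 ≈ -0.281

-0.281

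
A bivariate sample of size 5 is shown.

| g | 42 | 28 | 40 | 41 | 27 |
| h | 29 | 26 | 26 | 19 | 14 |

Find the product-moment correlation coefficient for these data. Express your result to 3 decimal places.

n = 5, Σg = 178, Σh = 114, Σg² = 6558, Σh² = 2750, Σgh = 4143
nΣgh − ΣgΣh = 20715 − 20292 = 423
nΣg² − (Σg)² = 32790 − 31684 = 1106; nΣh² − (Σh)² = 13750 − 12996 = 754
r = 423 / √(1106 × 754) = 423 / 913.1944 ≈ 0.463

0.463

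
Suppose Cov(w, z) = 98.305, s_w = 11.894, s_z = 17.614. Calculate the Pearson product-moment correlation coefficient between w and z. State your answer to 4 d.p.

0.4692

r = Cov(w,z) / (s_w · s_z) = 98.305 / (11.894 × 17.614)
  = 98.305 / 209.5009 ≈ 0.4692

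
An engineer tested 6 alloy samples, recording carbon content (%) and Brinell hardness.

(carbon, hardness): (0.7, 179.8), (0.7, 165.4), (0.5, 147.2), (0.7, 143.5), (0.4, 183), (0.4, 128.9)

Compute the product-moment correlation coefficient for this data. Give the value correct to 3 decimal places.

0.207

n = 6, Σx = 3.4, Σy = 947.8, Σx² = 2.04, Σy² = 152049.5, Σxy = 540.45
nΣxy − ΣxΣy = 3242.7 − 3222.52 = 20.18
nΣx² − (Σx)² = 12.24 − 11.56 = 0.68; nΣy² − (Σy)² = 912297 − 898324.84 = 13972.16
r = 20.18 / √(0.68 × 13972.16) = 20.18 / 97.4734 ≈ 0.207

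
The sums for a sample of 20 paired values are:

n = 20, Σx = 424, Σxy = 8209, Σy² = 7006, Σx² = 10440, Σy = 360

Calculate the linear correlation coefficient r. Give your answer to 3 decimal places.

r = (nΣxy − ΣxΣy) / √[(nΣx² − (Σx)²)(nΣy² − (Σy)²)]
Numerator: 20×8209 − 424×360 = 11540
Denominator: √[(208800 − 179776)(140120 − 129600)] = √[29024 × 10520] = 17473.7655
r = 11540 / 17473.7655 ≈ 0.660

0.660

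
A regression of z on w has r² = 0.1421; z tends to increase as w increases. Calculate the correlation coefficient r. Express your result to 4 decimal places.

0.3770

|r| = √0.1421 = 0.3770
The association is positive, so r = 0.3770.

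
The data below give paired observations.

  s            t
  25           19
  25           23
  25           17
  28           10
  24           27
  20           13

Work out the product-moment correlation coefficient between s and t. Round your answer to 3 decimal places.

n = 6, Σs = 147, Σt = 109, Σs² = 3635, Σt² = 2177, Σst = 2663
nΣst − ΣsΣt = 15978 − 16023 = -45
nΣs² − (Σs)² = 21810 − 21609 = 201; nΣt² − (Σt)² = 13062 − 11881 = 1181
r = -45 / √(201 × 1181) = -45 / 487.2176 ≈ -0.092

-0.092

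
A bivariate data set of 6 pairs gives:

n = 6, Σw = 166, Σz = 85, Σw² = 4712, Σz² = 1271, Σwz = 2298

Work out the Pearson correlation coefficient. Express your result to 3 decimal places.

r = (nΣwz − ΣwΣz) / √[(nΣw² − (Σw)²)(nΣz² − (Σz)²)]
Numerator: 6×2298 − 166×85 = -322
Denominator: √[(28272 − 27556)(7626 − 7225)] = √[716 × 401] = 535.8321
r = -322 / 535.8321 ≈ -0.601

-0.601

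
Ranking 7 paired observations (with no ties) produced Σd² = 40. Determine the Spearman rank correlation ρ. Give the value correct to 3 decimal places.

ρ = 1 − 6Σd² / [n(n²−1)] = 1 − 6×40 / (7×48)
  = 1 − 240/336 = 1 − 0.7143 ≈ 0.286

0.286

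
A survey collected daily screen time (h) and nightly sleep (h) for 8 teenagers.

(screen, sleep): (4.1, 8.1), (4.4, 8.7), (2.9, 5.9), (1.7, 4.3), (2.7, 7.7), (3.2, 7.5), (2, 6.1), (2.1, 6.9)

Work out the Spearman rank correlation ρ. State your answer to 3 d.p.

0.810

Rank screen: 7, 8, 5, 1, 4, 6, 2, 3
Rank sleep: 7, 8, 2, 1, 6, 5, 3, 4
d = rank(screen) − rank(sleep): 0, 0, 3, 0, -2, 1, -1, -1; Σd² = 16
ρ = 1 − 6Σd² / [n(n²−1)] = 1 − 6×16 / (8×63) = 1 − 96/504 ≈ 0.810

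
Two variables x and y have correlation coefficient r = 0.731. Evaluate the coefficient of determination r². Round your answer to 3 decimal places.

r² = (0.731)² = 0.534

0.534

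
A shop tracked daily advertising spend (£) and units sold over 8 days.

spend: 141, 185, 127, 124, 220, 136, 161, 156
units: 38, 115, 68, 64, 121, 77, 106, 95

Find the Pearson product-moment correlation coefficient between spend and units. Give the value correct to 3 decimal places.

0.812

n = 8, Σx = 1250, Σy = 684, Σx² = 202764, Σy² = 64220, Σxy = 112183
nΣxy − ΣxΣy = 897464 − 855000 = 42464
nΣx² − (Σx)² = 1622112 − 1562500 = 59612; nΣy² − (Σy)² = 513760 − 467856 = 45904
r = 42464 / √(59612 × 45904) = 42464 / 52310.8903 ≈ 0.812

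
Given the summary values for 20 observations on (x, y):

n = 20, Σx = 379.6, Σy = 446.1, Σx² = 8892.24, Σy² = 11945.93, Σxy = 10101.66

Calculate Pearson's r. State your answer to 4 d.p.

0.8908

r = (nΣxy − ΣxΣy) / √[(nΣx² − (Σx)²)(nΣy² − (Σy)²)]
Numerator: 20×10101.66 − 379.6×446.1 = 32693.64
Denominator: √[(177844.8 − 144096.16)(238918.6 − 199005.21)] = √[33748.64 × 39913.39] = 36701.8069
r = 32693.64 / 36701.8069 ≈ 0.8908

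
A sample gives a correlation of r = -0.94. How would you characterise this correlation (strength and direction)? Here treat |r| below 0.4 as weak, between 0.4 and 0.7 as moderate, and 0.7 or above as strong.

strong negative

r = -0.94 < 0 so the relationship is negative.
|r| = 0.94, which falls in the strong range.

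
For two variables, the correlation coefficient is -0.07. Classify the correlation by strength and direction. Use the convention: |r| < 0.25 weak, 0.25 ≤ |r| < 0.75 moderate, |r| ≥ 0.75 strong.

r = -0.07 < 0 so the relationship is negative.
|r| = 0.07, which falls in the weak range.

weak negative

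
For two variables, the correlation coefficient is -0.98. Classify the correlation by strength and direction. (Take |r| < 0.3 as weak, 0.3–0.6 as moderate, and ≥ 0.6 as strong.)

strong negative

r = -0.98 < 0 so the relationship is negative.
|r| = 0.98, which falls in the strong range.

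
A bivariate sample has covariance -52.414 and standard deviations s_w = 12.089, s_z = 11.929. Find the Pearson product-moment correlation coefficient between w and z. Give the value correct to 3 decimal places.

-0.363

r = Cov(w,z) / (s_w · s_z) = -52.414 / (12.089 × 11.929)
  = -52.414 / 144.2097 ≈ -0.363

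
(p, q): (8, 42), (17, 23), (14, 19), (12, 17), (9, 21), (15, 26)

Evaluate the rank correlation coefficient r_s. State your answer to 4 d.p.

Rank p: 1, 6, 4, 3, 2, 5
Rank q: 6, 4, 2, 1, 3, 5
d = rank(p) − rank(q): -5, 2, 2, 2, -1, 0; Σd² = 38
ρ = 1 − 6Σd² / [n(n²−1)] = 1 − 6×38 / (6×35) = 1 − 228/210 ≈ -0.0857

-0.0857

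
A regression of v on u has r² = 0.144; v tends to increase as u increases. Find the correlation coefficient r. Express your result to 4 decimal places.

0.3795

|r| = √0.144 = 0.3795
The association is positive, so r = 0.3795.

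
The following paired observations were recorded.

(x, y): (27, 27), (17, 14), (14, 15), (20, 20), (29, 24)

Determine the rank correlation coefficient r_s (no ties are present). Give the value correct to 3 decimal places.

Rank x: 4, 2, 1, 3, 5
Rank y: 5, 1, 2, 3, 4
d = rank(x) − rank(y): -1, 1, -1, 0, 1; Σd² = 4
ρ = 1 − 6Σd² / [n(n²−1)] = 1 − 6×4 / (5×24) = 1 − 24/120 ≈ 0.800

0.800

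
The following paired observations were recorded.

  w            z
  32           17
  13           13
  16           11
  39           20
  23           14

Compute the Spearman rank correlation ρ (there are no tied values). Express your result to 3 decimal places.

Rank w: 4, 1, 2, 5, 3
Rank z: 4, 2, 1, 5, 3
d = rank(w) − rank(z): 0, -1, 1, 0, 0; Σd² = 2
ρ = 1 − 6Σd² / [n(n²−1)] = 1 − 6×2 / (5×24) = 1 − 12/120 ≈ 0.900

0.900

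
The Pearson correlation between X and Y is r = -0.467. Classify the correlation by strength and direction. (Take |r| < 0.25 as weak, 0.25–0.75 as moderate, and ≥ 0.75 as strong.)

moderate negative

r = -0.467 < 0 so the relationship is negative.
|r| = 0.467, which falls in the moderate range.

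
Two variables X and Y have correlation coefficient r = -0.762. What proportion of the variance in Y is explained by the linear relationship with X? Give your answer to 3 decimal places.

0.581

r² = (-0.762)² = 0.581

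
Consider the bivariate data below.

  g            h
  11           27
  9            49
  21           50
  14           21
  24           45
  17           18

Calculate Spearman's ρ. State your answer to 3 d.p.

Rank g: 2, 1, 5, 3, 6, 4
Rank h: 3, 5, 6, 2, 4, 1
d = rank(g) − rank(h): -1, -4, -1, 1, 2, 3; Σd² = 32
ρ = 1 − 6Σd² / [n(n²−1)] = 1 − 6×32 / (6×35) = 1 − 192/210 ≈ 0.086

0.086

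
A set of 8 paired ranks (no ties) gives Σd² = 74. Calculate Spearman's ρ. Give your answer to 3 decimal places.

0.119

ρ = 1 − 6Σd² / [n(n²−1)] = 1 − 6×74 / (8×63)
  = 1 − 444/504 = 1 − 0.8810 ≈ 0.119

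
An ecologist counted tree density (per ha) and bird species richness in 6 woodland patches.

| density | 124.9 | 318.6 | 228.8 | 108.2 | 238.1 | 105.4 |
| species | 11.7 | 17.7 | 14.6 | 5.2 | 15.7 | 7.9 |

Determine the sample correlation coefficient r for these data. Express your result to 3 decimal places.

n = 6, Σx = 1124, Σy = 72.8, Σx² = 248963.42, Σy² = 999.28, Σxy = 15574.5
nΣxy − ΣxΣy = 93447 − 81827.2 = 11619.8
nΣx² − (Σx)² = 1493780.52 − 1263376 = 230404.52; nΣy² − (Σy)² = 5995.68 − 5299.84 = 695.84
r = 11619.8 / √(230404.52 × 695.84) = 11619.8 / 12661.9383 ≈ 0.918

0.918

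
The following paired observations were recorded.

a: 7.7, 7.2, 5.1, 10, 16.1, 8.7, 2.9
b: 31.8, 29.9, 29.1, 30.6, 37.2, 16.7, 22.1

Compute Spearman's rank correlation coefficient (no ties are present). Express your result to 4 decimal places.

0.5714

Rank a: 4, 3, 2, 6, 7, 5, 1
Rank b: 6, 4, 3, 5, 7, 1, 2
d = rank(a) − rank(b): -2, -1, -1, 1, 0, 4, -1; Σd² = 24
ρ = 1 − 6Σd² / [n(n²−1)] = 1 − 6×24 / (7×48) = 1 − 144/336 ≈ 0.5714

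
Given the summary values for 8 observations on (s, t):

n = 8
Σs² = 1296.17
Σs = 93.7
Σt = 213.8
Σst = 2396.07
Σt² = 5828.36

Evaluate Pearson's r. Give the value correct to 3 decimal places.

-0.716

r = (nΣst − ΣsΣt) / √[(nΣs² − (Σs)²)(nΣt² − (Σt)²)]
Numerator: 8×2396.07 − 93.7×213.8 = -864.5
Denominator: √[(10369.36 − 8779.69)(46626.88 − 45710.44)] = √[1589.67 × 916.44] = 1206.9951
r = -864.5 / 1206.9951 ≈ -0.716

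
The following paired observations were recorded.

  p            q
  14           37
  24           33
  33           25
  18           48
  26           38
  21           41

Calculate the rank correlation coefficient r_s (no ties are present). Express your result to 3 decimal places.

Rank p: 1, 4, 6, 2, 5, 3
Rank q: 3, 2, 1, 6, 4, 5
d = rank(p) − rank(q): -2, 2, 5, -4, 1, -2; Σd² = 54
ρ = 1 − 6Σd² / [n(n²−1)] = 1 − 6×54 / (6×35) = 1 − 324/210 ≈ -0.543

-0.543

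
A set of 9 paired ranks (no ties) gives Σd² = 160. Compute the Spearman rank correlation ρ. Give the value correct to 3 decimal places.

-0.333

ρ = 1 − 6Σd² / [n(n²−1)] = 1 − 6×160 / (9×80)
  = 1 − 960/720 = 1 − 1.3333 ≈ -0.333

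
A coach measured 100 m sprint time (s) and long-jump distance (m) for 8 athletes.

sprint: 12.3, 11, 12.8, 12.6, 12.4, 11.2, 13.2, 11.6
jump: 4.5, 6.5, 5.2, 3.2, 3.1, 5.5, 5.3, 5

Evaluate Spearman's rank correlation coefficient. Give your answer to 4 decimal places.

-0.3810

Rank sprint: 4, 1, 7, 6, 5, 2, 8, 3
Rank jump: 3, 8, 5, 2, 1, 7, 6, 4
d = rank(sprint) − rank(jump): 1, -7, 2, 4, 4, -5, 2, -1; Σd² = 116
ρ = 1 − 6Σd² / [n(n²−1)] = 1 − 6×116 / (8×63) = 1 − 696/504 ≈ -0.3810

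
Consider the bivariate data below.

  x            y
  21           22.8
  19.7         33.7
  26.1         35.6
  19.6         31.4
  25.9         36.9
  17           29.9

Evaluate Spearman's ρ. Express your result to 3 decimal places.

Rank x: 4, 3, 6, 2, 5, 1
Rank y: 1, 4, 5, 3, 6, 2
d = rank(x) − rank(y): 3, -1, 1, -1, -1, -1; Σd² = 14
ρ = 1 − 6Σd² / [n(n²−1)] = 1 − 6×14 / (6×35) = 1 − 84/210 ≈ 0.600

0.600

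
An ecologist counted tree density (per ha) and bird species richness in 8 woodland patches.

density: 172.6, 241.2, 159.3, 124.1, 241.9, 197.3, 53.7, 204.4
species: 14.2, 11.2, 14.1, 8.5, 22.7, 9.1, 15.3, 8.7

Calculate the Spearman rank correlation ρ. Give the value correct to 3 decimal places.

Rank density: 4, 7, 3, 2, 8, 5, 1, 6
Rank species: 6, 4, 5, 1, 8, 3, 7, 2
d = rank(density) − rank(species): -2, 3, -2, 1, 0, 2, -6, 4; Σd² = 74
ρ = 1 − 6Σd² / [n(n²−1)] = 1 − 6×74 / (8×63) = 1 − 444/504 ≈ 0.119

0.119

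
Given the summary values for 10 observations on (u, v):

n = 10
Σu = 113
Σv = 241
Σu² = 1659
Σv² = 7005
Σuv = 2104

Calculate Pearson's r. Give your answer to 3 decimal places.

-0.916

r = (nΣuv − ΣuΣv) / √[(nΣu² − (Σu)²)(nΣv² − (Σv)²)]
Numerator: 10×2104 − 113×241 = -6193
Denominator: √[(16590 − 12769)(70050 − 58081)] = √[3821 × 11969] = 6762.6584
r = -6193 / 6762.6584 ≈ -0.916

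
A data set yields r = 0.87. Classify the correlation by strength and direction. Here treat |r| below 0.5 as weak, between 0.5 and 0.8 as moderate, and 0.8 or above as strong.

r = 0.87 > 0 so the relationship is positive.
|r| = 0.87, which falls in the strong range.

strong positive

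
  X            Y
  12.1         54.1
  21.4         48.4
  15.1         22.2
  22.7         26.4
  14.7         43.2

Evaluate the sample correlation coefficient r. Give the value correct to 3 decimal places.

-0.321

n = 5, ΣX = 86, ΣY = 194.3, ΣX² = 1563.76, ΣY² = 8325.41, ΣXY = 3259.91
nΣXY − ΣXΣY = 16299.55 − 16709.8 = -410.25
nΣX² − (ΣX)² = 7818.8 − 7396 = 422.8; nΣY² − (ΣY)² = 41627.05 − 37752.49 = 3874.56
r = -410.25 / √(422.8 × 3874.56) = -410.25 / 1279.9078 ≈ -0.321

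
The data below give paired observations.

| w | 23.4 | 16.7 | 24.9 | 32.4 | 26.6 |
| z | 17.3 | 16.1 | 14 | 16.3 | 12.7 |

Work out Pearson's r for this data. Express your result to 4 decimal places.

n = 5, Σw = 124, Σz = 76.4, Σw² = 3203.78, Σz² = 1181.48, Σwz = 1888.23
nΣwz − ΣwΣz = 9441.15 − 9473.6 = -32.45
nΣw² − (Σw)² = 16018.9 − 15376 = 642.9; nΣz² − (Σz)² = 5907.4 − 5836.96 = 70.44
r = -32.45 / √(642.9 × 70.44) = -32.45 / 212.8048 ≈ -0.1525

-0.1525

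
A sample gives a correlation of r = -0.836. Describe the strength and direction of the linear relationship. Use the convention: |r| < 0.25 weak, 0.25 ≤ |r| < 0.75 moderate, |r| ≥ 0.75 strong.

strong negative

r = -0.836 < 0 so the relationship is negative.
|r| = 0.836, which falls in the strong range.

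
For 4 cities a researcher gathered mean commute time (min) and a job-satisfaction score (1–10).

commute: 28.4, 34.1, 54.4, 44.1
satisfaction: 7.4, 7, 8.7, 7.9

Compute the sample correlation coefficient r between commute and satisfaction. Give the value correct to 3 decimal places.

n = 4, Σx = 161, Σy = 31, Σx² = 6873.54, Σy² = 241.86, Σxy = 1270.53
nΣxy − ΣxΣy = 5082.12 − 4991 = 91.12
nΣx² − (Σx)² = 27494.16 − 25921 = 1573.16; nΣy² − (Σy)² = 967.44 − 961 = 6.44
r = 91.12 / √(1573.16 × 6.44) = 91.12 / 100.6536 ≈ 0.905

0.905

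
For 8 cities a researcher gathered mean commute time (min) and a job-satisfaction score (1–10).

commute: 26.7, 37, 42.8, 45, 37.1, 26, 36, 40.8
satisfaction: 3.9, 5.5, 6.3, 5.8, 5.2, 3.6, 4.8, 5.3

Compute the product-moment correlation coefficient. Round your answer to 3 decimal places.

0.947

n = 8, Σx = 291.4, Σy = 40.4, Σx² = 10951.78, Σy² = 209.92, Σxy = 1513.83
nΣxy − ΣxΣy = 12110.64 − 11772.56 = 338.08
nΣx² − (Σx)² = 87614.24 − 84913.96 = 2700.28; nΣy² − (Σy)² = 1679.36 − 1632.16 = 47.2
r = 338.08 / √(2700.28 × 47.2) = 338.08 / 357.0059 ≈ 0.947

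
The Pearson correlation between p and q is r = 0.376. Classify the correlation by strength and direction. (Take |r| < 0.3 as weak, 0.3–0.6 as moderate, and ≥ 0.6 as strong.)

moderate positive

r = 0.376 > 0 so the relationship is positive.
|r| = 0.376, which falls in the moderate range.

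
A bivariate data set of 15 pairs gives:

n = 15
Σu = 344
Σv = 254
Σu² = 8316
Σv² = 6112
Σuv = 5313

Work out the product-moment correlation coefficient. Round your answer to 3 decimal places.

-0.582

r = (nΣuv − ΣuΣv) / √[(nΣu² − (Σu)²)(nΣv² − (Σv)²)]
Numerator: 15×5313 − 344×254 = -7681
Denominator: √[(124740 − 118336)(91680 − 64516)] = √[6404 × 27164] = 13189.3236
r = -7681 / 13189.3236 ≈ -0.582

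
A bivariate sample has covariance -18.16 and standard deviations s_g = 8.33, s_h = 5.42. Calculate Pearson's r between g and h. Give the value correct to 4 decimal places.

-0.4022

r = Cov(g,h) / (s_g · s_h) = -18.16 / (8.33 × 5.42)
  = -18.16 / 45.1486 ≈ -0.4022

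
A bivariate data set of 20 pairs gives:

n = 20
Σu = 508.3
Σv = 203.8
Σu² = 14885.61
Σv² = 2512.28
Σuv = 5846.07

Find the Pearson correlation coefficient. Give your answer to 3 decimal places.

r = (nΣuv − ΣuΣv) / √[(nΣu² − (Σu)²)(nΣv² − (Σv)²)]
Numerator: 20×5846.07 − 508.3×203.8 = 13329.86
Denominator: √[(297712.2 − 258368.89)(50245.6 − 41534.44)] = √[39343.31 × 8711.16] = 18512.8568
r = 13329.86 / 18512.8568 ≈ 0.720

0.720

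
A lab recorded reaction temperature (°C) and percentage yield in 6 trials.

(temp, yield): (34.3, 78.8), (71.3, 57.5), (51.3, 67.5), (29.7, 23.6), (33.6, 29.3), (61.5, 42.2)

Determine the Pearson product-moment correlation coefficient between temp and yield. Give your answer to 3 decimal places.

0.275

n = 6, Σx = 281.7, Σy = 298.9, Σx² = 14685.17, Σy² = 17268.23, Σxy = 14546.04
nΣxy − ΣxΣy = 87276.24 − 84200.13 = 3076.11
nΣx² − (Σx)² = 88111.02 − 79354.89 = 8756.13; nΣy² − (Σy)² = 103609.38 − 89341.21 = 14268.17
r = 3076.11 / √(8756.13 × 14268.17) = 3076.11 / 11177.3857 ≈ 0.275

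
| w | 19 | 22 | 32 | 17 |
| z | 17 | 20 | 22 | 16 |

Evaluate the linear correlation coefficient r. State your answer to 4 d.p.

0.9362

n = 4, Σw = 90, Σz = 75, Σw² = 2158, Σz² = 1429, Σwz = 1739
nΣwz − ΣwΣz = 6956 − 6750 = 206
nΣw² − (Σw)² = 8632 − 8100 = 532; nΣz² − (Σz)² = 5716 − 5625 = 91
r = 206 / √(532 × 91) = 206 / 220.0273 ≈ 0.9362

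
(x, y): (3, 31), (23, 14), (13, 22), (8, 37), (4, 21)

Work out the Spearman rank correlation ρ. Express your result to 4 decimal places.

-0.5000

Rank x: 1, 5, 4, 3, 2
Rank y: 4, 1, 3, 5, 2
d = rank(x) − rank(y): -3, 4, 1, -2, 0; Σd² = 30
ρ = 1 − 6Σd² / [n(n²−1)] = 1 − 6×30 / (5×24) = 1 − 180/120 ≈ -0.5000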